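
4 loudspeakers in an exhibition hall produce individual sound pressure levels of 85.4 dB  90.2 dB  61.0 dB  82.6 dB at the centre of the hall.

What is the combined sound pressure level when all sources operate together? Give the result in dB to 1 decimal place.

Converting to relative power and adding: 10^(85.4/10) + 10^(90.2/10) + 10^(61.0/10) + 10^(82.6/10) = 1.577e+09.
Combined level = 10 log₁₀(1.577e+09) = 92.0 dB.

92.0 dB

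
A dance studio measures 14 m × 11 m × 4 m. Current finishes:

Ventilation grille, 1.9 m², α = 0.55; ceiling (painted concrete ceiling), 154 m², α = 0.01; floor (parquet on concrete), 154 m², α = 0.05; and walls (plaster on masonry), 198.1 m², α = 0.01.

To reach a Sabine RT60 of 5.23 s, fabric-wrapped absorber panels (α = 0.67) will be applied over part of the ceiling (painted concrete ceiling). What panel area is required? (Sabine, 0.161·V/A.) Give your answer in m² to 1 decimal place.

Total absorption A₁ = 1.9·0.55 + 154·0.01 + 154·0.05 + 198.1·0.01
  = 1.045 + 1.540 + 7.700 + 1.981 = 12.266 m² sabins.
V = 616 m³. Target absorption A₂ = 0.161 × 616 / 5.23 = 18.963 sabins.
Absorption to add: 18.963 − 12.266 = 6.697 sabins.
Each m² of panel replacing the ceiling (painted concrete ceiling) adds (0.67 − 0.01) = 0.66 sabins.
Area = ΔA/Δα = 6.697/0.66 = 10.1 m².

10.1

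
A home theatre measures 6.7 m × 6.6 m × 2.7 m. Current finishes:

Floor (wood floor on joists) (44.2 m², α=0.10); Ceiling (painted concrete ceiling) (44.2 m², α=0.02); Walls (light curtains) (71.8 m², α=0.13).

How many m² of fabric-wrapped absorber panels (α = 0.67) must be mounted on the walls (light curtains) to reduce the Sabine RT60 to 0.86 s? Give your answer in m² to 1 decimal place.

14.3

Total absorption A₁ = 44.2*0.10 + 44.2*0.02 + 71.8*0.13
  = 4.420 + 0.884 + 9.334 = 14.638 m² sabins.
Required A₂ = 0.161·119.394/0.86 = 22.352 sabins.
ΔA needed = 22.352 − 14.638 = 7.714 sabins.
Each m² of panel replacing the walls (light curtains) adds (0.67 − 0.13) = 0.54 sabins.
Panel area = 7.714 / 0.54 = 14.3 m².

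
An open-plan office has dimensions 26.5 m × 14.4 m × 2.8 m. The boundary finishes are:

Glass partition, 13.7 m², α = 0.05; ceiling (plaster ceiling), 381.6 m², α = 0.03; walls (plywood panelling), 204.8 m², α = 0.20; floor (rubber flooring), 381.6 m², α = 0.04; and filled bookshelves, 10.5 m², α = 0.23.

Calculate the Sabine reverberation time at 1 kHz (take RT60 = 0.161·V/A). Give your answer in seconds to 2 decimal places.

Equivalent absorption area: A = 13.7*0.05 + 381.6*0.03 + 204.8*0.20 + 381.6*0.04 + 10.5*0.23 = 70.772 m².
Room volume: 1068.48 m³.
T = 0.161 V/A = 0.161·1068.48/70.772 = 2.43 s.

2.43 sec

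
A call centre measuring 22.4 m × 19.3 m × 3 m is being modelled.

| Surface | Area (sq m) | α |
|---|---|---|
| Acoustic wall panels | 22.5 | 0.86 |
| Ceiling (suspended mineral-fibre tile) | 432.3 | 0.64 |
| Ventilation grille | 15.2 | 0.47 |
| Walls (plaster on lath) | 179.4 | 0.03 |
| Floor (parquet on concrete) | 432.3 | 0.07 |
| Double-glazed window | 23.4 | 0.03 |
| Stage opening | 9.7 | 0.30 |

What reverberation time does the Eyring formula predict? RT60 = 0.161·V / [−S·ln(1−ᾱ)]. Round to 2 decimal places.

0.51 sec

Total surface area S = 22.5 + 432.3 + 15.2 + 179.4 + 432.3 + 23.4 + 9.7 = 1114.8 sq m.
Σ(Sᵢαᵢ) = 22.5·0.86 + 432.3·0.64 + 15.2·0.47 + 179.4·0.03 + 432.3·0.07 + 23.4·0.03 + 9.7·0.30 = 342.421.
ᾱ = 342.421 / 1114.8 = 0.3072.
−S·ln(1−ᾱ) = −1114.8 × ln(1 − 0.3072) = 409.147.
V = 22.4 × 19.3 × 3 = 1296.96 m³.
T = 0.161·V/[−S·ln(1−ᾱ)] = 0.161·1296.96/409.147 = 0.51 s.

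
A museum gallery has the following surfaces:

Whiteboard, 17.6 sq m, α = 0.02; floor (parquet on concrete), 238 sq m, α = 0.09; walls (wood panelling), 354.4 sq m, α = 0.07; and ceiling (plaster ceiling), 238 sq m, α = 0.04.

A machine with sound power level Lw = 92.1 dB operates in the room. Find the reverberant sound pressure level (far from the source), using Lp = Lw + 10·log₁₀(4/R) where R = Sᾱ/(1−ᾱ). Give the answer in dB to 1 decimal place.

80.3 dB

Σ(Sᵢαᵢ) = 17.6×0.02 + 238×0.09 + 354.4×0.07 + 238×0.04 = 56.100; total area S = 848.0 sq m.
ᾱ = 56.100/848.0 = 0.0662; R = Sᾱ/(1−ᾱ) = 56.100/(1−0.0662) = 60.077 sq m.
Lp = 92.1 + 10·log₁₀(4/60.077) = 92.1 + (-11.77) = 80.3 dB.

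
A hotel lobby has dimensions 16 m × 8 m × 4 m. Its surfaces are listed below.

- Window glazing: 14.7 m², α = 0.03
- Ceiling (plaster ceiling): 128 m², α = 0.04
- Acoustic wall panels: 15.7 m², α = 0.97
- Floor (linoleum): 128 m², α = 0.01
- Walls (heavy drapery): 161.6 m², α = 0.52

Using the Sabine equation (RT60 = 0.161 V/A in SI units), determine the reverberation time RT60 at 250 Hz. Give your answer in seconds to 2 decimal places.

0.78 seconds

Summing Sᵢαᵢ: 0.441 + 5.120 + 15.229 + 1.280 + 84.032 → A = 106.102 sabins.
Volume V = 16 × 8 × 4 = 512 m³.
T = 0.161 V/A = 0.161·512/106.102 = 0.78 s.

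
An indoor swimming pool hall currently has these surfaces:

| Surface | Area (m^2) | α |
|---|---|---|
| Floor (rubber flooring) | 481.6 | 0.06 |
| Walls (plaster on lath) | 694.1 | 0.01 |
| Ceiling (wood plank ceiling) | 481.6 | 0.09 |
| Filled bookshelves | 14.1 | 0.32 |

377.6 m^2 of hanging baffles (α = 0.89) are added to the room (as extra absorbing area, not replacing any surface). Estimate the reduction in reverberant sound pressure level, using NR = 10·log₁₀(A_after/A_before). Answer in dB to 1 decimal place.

A_before = Σ Sᵢαᵢ = 481.6*0.06 + 694.1*0.01 + 481.6*0.09 + 14.1*0.32 = 83.693 sabins.
Added absorption = 377.6 × 0.89 = 336.064 sabins.
New total A_after = 419.757 sabins.
NR = 10·log₁₀(419.757/83.693) = 7.0 dB.

7.0 dB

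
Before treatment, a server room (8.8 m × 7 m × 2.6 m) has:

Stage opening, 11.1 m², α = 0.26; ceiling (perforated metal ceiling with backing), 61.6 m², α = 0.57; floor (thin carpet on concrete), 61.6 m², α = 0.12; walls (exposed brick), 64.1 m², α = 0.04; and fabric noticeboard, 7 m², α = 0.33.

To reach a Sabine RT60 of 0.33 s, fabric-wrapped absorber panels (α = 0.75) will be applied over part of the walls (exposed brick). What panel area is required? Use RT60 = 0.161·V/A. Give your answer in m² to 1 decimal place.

39.3

Total absorption A₁ = 11.1·0.26 + 61.6·0.57 + 61.6·0.12 + 64.1·0.04 + 7·0.33
  = 2.886 + 35.112 + 7.392 + 2.564 + 2.310 = 50.264 m² sabins.
Required A₂ = 0.161·160.16/0.33 = 78.139 sabins.
ΔA needed = 78.139 − 50.264 = 27.875 sabins.
Net gain per m²: Δα = 0.75 − 0.04 = 0.71.
Area = ΔA/Δα = 27.875/0.71 = 39.3 m².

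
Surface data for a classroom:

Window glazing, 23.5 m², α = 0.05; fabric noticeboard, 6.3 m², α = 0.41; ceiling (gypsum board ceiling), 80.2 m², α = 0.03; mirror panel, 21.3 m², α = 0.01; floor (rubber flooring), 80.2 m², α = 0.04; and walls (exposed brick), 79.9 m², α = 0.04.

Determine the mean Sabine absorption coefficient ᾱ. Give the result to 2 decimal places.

0.04

S = Σ Sᵢ = 23.5 + 6.3 + 80.2 + 21.3 + 80.2 + 79.9 = 291.4 m².
A = 23.5×0.05 + 6.3×0.41 + 80.2×0.03 + 21.3×0.01 + 80.2×0.04 + 79.9×0.04 = 12.781 sabins.
ᾱ = 12.781 / 291.4 = 0.04.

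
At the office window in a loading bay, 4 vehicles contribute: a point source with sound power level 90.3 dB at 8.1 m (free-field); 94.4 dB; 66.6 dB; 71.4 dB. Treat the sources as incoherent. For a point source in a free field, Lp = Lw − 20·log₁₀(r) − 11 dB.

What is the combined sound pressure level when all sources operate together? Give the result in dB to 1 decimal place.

Source at 8.1 m: Lp = 90.3 − 20·log₁₀(8.1) − 11 = 61.1 dB.
Sum in the linear (power) domain: Σ 10^(Lᵢ/10) = 10^(61.1/10) + 10^(94.4/10) + 10^(66.6/10) + 10^(71.4/10) = 2.774e+09.
L_total = 10·log₁₀(2.774e+09) = 94.4 dB.

94.4 dB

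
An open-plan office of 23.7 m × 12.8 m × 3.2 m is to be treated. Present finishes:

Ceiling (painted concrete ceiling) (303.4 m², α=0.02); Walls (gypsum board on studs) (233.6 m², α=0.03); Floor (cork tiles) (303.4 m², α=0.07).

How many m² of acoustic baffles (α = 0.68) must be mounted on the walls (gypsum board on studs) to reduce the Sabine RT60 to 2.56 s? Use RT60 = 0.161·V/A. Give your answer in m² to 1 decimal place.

41.1

A₁ = Σ Sᵢαᵢ = 303.4×0.02 + 233.6×0.03 + 303.4×0.07 = 34.314 sabins.
V = 970.752 m³. Target absorption A₂ = 0.161 × 970.752 / 2.56 = 61.051 sabins.
Absorption to add: 61.051 − 34.314 = 26.737 sabins.
Each m² of panel replacing the walls (gypsum board on studs) adds (0.68 − 0.03) = 0.65 sabins.
Panel area = 26.737 / 0.65 = 41.1 m².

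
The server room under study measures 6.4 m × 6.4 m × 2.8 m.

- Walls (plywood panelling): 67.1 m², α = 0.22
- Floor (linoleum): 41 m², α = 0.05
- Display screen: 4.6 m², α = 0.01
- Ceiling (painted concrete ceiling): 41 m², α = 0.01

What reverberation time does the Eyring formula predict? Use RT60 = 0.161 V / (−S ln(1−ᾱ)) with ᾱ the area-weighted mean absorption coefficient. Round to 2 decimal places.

1.01 sec

Total surface area S = 67.1 + 41 + 4.6 + 41 = 153.7 m².
Σ(Sᵢαᵢ) = 67.1·0.22 + 41·0.05 + 4.6·0.01 + 41·0.01 = 17.268.
Mean coefficient ᾱ = A/S = 0.1123.
−S·ln(1−ᾱ) = −153.7 × ln(1 − 0.1123) = 18.309.
V = 6.4 × 6.4 × 2.8 = 114.688 m³.
T = 0.161·V/[−S·ln(1−ᾱ)] = 0.161·114.688/18.309 = 1.01 s.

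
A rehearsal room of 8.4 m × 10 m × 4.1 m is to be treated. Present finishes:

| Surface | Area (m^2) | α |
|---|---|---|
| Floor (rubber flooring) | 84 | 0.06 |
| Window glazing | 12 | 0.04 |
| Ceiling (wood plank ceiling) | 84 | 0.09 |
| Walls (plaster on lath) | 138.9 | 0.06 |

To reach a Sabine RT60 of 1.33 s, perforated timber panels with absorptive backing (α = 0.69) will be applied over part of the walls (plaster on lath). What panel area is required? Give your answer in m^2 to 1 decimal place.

32.2

Total absorption A₁ = 84·0.06 + 12·0.04 + 84·0.09 + 138.9·0.06
  = 5.040 + 0.480 + 7.560 + 8.334 = 21.414 m^2 sabins.
V = 344.4 m³. Target absorption A₂ = 0.161 × 344.4 / 1.33 = 41.691 sabins.
ΔA needed = 41.691 − 21.414 = 20.277 sabins.
Net gain per m^2: Δα = 0.69 − 0.06 = 0.63.
Panel area = 20.277 / 0.63 = 32.2 m^2.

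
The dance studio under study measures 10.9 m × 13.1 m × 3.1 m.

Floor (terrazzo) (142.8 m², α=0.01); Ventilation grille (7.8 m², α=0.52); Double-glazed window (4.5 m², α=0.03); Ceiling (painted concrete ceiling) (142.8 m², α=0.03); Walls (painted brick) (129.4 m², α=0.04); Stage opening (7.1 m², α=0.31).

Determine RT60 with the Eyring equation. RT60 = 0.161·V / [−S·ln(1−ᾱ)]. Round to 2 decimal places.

Total surface area S = 142.8 + 7.8 + 4.5 + 142.8 + 129.4 + 7.1 = 434.4 m².
Σ(Sᵢαᵢ) = 142.8×0.01 + 7.8×0.52 + 4.5×0.03 + 142.8×0.03 + 129.4×0.04 + 7.1×0.31 = 17.280.
Mean coefficient ᾱ = A/S = 0.0398.
Eyring denominator: −S ln(1−ᾱ) = 17.643.
V = 10.9 × 13.1 × 3.1 = 442.649 m³.
T = 0.161·V/[−S·ln(1−ᾱ)] = 0.161·442.649/17.643 = 4.04 s.

4.04 seconds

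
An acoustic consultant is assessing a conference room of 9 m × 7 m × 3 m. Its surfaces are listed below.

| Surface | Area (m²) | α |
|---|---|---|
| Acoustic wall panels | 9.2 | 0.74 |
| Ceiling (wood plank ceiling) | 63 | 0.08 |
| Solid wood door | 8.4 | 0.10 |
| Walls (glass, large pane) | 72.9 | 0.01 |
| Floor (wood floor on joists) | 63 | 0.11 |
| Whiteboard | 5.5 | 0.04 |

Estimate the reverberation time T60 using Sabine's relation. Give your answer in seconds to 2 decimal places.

Total absorption A = 9.2×0.74 + 63×0.08 + 8.4×0.10 + 72.9×0.01 + 63×0.11 + 5.5×0.04
  = 6.808 + 5.040 + 0.840 + 0.729 + 6.930 + 0.220 = 20.567 m² sabins.
V = 9·7·3 = 189 m³.
T = 0.161 V/A = 0.161·189/20.567 = 1.48 s.

1.48 s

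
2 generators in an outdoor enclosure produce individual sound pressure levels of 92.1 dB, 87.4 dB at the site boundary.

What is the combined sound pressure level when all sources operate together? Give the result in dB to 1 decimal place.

93.4 dB

Σ 10^(Lᵢ/10) = 2.171e+09.
Back to dB: 10·log₁₀ Σ = 93.4 dB.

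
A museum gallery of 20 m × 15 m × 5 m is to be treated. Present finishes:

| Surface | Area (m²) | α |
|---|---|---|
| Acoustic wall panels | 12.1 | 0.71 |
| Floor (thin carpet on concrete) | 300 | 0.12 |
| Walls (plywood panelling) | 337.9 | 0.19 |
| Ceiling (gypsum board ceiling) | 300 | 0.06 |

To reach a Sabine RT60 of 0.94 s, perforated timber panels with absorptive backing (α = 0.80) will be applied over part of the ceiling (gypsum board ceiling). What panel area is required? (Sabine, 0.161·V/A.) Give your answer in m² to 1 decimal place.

Total absorption A₁ = 12.1·0.71 + 300·0.12 + 337.9·0.19 + 300·0.06
  = 8.591 + 36.000 + 64.201 + 18.000 = 126.792 m² sabins.
Required A₂ = 0.161·1500/0.94 = 256.915 sabins.
ΔA needed = 256.915 − 126.792 = 130.123 sabins.
Net gain per m²: Δα = 0.80 − 0.06 = 0.74.
Panel area = 130.123 / 0.74 = 175.8 m².

175.8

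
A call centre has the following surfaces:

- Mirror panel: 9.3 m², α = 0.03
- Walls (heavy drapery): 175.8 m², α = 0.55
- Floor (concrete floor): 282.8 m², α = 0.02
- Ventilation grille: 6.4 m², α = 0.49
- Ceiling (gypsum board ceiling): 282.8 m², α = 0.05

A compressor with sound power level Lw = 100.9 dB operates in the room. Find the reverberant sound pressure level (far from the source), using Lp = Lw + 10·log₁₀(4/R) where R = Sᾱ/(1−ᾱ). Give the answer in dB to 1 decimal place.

85.4 dB

Σ(Sᵢαᵢ) = 9.3×0.03 + 175.8×0.55 + 282.8×0.02 + 6.4×0.49 + 282.8×0.05 = 119.901; total area S = 757.1 m².
ᾱ = 119.901/757.1 = 0.1584; R = Sᾱ/(1−ᾱ) = 119.901/(1−0.1584) = 142.468 m².
Lp = Lw + 10 log₁₀(4/R) = 100.9 -15.52 = 85.4 dB.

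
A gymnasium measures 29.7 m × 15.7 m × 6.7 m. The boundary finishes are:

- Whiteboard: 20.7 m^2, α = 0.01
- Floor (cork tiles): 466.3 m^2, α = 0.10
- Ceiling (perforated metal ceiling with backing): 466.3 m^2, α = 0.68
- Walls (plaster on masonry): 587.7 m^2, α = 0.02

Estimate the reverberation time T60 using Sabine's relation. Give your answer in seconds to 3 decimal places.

A = Σ Sᵢαᵢ = 20.7*0.01 + 466.3*0.10 + 466.3*0.68 + 587.7*0.02 = 375.675 sabins.
Volume V = 29.7 × 15.7 × 6.7 = 3124.143 m³.
T = 0.161 V/A = 0.161·3124.143/375.675 = 1.339 s.

1.339 seconds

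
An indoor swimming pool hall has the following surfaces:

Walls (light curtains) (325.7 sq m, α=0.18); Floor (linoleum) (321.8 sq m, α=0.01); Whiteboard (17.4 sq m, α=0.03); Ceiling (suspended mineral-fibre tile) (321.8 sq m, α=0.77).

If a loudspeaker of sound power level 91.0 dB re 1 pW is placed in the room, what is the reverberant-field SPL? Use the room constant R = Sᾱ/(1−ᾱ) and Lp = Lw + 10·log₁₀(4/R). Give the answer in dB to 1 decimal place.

Σ(Sᵢαᵢ) = 325.7·0.18 + 321.8·0.01 + 17.4·0.03 + 321.8·0.77 = 310.152; total area S = 986.7 sq m.
ᾱ = 310.152/986.7 = 0.3143; R = Sᾱ/(1−ᾱ) = 310.152/(1−0.3143) = 452.314 sq m.
Lp = 91.0 + 10·log₁₀(4/452.314) = 91.0 + (-20.53) = 70.5 dB.

70.5 dB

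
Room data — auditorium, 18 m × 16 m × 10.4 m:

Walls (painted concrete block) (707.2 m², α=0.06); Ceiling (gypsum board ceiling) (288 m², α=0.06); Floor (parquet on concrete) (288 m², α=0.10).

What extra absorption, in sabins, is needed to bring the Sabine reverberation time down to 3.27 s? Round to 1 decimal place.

59.0 sabins

A₁ = Σ Sᵢαᵢ = 707.2*0.06 + 288*0.06 + 288*0.10 = 88.512 sabins.
V = 2995.2 m³. Required absorption A₂ = 0.161 × 2995.2 / 3.27 = 147.470 sabins.
ΔA = A₂ − A₁ = 147.470 − 88.512 = 59.0 sabins.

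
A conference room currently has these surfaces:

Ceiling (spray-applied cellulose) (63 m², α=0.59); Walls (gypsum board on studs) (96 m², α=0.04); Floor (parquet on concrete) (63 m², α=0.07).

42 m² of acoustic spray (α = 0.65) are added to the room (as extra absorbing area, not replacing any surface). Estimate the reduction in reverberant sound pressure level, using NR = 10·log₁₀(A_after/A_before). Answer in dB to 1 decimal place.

Summing Sᵢαᵢ: 37.170 + 3.840 + 4.410 → A_before = 45.420 sabins.
Added absorption = 42 × 0.65 = 27.300 sabins.
New total A_after = 72.720 sabins.
Reduction = 10 log₁₀(A_after/A_before) = 10 log₁₀(1.6011) = 2.0 dB.

2.0 dB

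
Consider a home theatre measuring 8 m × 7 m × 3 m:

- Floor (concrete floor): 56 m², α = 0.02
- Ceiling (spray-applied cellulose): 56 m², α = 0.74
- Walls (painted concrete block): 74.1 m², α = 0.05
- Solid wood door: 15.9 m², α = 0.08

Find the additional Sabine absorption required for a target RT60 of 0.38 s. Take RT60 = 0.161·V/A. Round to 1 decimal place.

Summing Sᵢαᵢ: 1.120 + 41.440 + 3.705 + 1.272 → A₁ = 47.537 sabins.
For T = 0.38 s, need A₂ = 0.161·V/T = 0.161·168/0.38 = 71.179 sabins.
ΔA = A₂ − A₁ = 71.179 − 47.537 = 23.6 sabins.

23.6 sabins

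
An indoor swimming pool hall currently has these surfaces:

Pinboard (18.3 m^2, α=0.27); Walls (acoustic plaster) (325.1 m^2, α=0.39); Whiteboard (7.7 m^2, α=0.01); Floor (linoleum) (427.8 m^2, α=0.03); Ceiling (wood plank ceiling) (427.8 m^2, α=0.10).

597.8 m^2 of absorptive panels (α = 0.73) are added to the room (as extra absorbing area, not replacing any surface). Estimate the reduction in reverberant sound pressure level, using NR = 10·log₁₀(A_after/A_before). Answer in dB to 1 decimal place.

Summing Sᵢαᵢ: 4.941 + 126.789 + 0.077 + 12.834 + 42.780 → A_before = 187.421 sabins.
Treatment contributes 597.8·0.73 = 436.394 sabins.
A_after = 187.421 + 436.394 = 623.815 sabins.
NR = 10·log₁₀(623.815/187.421) = 5.2 dB.

5.2 dB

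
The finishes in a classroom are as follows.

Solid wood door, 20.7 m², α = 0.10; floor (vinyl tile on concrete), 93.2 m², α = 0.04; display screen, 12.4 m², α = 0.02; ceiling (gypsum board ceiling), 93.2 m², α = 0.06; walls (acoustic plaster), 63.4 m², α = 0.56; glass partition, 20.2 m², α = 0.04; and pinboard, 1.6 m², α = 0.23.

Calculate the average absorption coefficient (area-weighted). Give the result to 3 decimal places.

S = Σ Sᵢ = 20.7 + 93.2 + 12.4 + 93.2 + 63.4 + 20.2 + 1.6 = 304.7 m².
Weighted sum Σ Sα = 48.318.
ᾱ = 48.318 / 304.7 = 0.159.

0.159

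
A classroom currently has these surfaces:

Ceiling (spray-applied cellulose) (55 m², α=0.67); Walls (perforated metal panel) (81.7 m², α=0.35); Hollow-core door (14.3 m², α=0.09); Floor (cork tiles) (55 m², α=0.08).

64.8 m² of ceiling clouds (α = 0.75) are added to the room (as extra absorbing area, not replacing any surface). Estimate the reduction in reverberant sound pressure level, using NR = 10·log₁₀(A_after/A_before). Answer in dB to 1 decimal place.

2.3 dB

Summing Sᵢαᵢ: 36.850 + 28.595 + 1.287 + 4.400 → A_before = 71.132 sabins.
Added absorption = 64.8 × 0.75 = 48.600 sabins.
New total A_after = 119.732 sabins.
Reduction = 10 log₁₀(A_after/A_before) = 10 log₁₀(1.6832) = 2.3 dB.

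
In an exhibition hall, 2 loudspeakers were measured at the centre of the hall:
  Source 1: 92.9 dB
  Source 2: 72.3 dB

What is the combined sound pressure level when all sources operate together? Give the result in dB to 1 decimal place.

Σ 10^(Lᵢ/10) = 1.967e+09.
Combined level = 10 log₁₀(1.967e+09) = 92.9 dB.

92.9 dB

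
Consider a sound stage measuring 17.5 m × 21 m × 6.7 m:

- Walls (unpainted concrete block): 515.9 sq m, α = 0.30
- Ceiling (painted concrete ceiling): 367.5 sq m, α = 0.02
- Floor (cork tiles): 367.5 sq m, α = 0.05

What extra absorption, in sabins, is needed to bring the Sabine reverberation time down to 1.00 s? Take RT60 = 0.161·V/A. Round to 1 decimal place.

215.9 sabins

Summing Sᵢαᵢ: 154.770 + 7.350 + 18.375 → A₁ = 180.495 sabins.
For T = 1.00 s, need A₂ = 0.161·V/T = 0.161·2462.25/1.00 = 396.422 sabins.
Additional absorption ΔA = 396.422 − 180.495 = 215.9 sabins.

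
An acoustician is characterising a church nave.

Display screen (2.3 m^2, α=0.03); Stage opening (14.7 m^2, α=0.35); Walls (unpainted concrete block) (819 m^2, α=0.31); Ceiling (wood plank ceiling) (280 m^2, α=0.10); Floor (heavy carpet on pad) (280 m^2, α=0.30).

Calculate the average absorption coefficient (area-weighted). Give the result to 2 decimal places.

0.27

S = Σ Sᵢ = 2.3 + 14.7 + 819 + 280 + 280 = 1396.0 m^2.
A = 2.3·0.03 + 14.7·0.35 + 819·0.31 + 280·0.10 + 280·0.30 = 371.104 sabins.
ᾱ = 371.104 / 1396.0 = 0.27.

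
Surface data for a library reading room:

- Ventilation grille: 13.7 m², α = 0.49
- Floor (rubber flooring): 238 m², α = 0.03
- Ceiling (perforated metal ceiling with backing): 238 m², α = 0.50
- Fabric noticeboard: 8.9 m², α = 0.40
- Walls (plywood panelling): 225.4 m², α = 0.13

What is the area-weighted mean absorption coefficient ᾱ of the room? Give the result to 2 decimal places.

Total surface area S = 724.0 m².
Σ(Sᵢαᵢ) = 13.7×0.49 + 238×0.03 + 238×0.50 + 8.9×0.40 + 225.4×0.13 = 165.715.
ᾱ = 165.715 / 724.0 = 0.23.

0.23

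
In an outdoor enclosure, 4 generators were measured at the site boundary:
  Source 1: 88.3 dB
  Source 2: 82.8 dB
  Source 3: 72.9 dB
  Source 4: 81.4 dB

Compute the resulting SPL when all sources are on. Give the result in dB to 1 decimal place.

Sum in the linear (power) domain: Σ 10^(Lᵢ/10) = 10^(88.3/10) + 10^(82.8/10) + 10^(72.9/10) + 10^(81.4/10) = 1.024e+09.
L_total = 10·log₁₀(1.024e+09) = 90.1 dB.

90.1 dB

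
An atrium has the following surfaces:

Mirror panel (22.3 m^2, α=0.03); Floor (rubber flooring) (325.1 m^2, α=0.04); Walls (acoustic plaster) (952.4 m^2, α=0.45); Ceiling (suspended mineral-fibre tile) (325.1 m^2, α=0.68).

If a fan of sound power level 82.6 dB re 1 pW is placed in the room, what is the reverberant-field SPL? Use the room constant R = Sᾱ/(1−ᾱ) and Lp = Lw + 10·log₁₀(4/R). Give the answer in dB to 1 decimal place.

58.1 dB

A = 663.321 sabins; S = 1624.9 m^2.
ᾱ = 0.4082, so room constant R = A/(1−ᾱ) = 1120.853 m^2.
Lp = 82.6 + 10·log₁₀(4/1120.853) = 82.6 + (-24.47) = 58.1 dB.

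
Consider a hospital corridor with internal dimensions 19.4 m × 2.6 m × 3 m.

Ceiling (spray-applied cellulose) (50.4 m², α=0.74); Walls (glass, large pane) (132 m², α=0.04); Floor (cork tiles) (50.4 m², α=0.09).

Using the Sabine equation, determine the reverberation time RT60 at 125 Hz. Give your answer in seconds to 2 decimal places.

0.52 s

Equivalent absorption area: A = 50.4*0.74 + 132*0.04 + 50.4*0.09 = 47.112 m².
Room volume: 151.32 m³.
T = 0.161 V/A = 0.161·151.32/47.112 = 0.52 s.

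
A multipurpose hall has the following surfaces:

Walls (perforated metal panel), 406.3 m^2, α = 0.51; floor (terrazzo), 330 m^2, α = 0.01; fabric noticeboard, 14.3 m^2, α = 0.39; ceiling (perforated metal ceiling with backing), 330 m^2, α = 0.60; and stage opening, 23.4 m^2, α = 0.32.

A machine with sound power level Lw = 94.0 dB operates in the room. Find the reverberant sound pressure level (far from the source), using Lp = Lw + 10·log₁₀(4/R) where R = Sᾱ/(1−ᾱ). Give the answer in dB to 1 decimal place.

71.7 dB

A = 421.578 sabins; S = 1104.0 m^2.
ᾱ = 421.578/1104.0 = 0.3819; R = Sᾱ/(1−ᾱ) = 421.578/(1−0.3819) = 682.055 m^2.
Lp = 94.0 + 10·log₁₀(4/682.055) = 94.0 + (-22.32) = 71.7 dB.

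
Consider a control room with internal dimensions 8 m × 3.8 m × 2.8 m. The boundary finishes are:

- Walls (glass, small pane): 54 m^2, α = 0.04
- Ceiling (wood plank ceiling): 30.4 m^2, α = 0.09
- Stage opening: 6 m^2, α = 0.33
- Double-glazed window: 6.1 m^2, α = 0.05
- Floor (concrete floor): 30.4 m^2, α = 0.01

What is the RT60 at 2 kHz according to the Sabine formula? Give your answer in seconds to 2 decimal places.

1.83 sec

Equivalent absorption area: A = 54*0.04 + 30.4*0.09 + 6*0.33 + 6.1*0.05 + 30.4*0.01 = 7.485 m^2.
V = 8·3.8·2.8 = 85.12 m³.
Sabine: RT60 = 0.161 × 85.12 / 7.485 = 1.83 s.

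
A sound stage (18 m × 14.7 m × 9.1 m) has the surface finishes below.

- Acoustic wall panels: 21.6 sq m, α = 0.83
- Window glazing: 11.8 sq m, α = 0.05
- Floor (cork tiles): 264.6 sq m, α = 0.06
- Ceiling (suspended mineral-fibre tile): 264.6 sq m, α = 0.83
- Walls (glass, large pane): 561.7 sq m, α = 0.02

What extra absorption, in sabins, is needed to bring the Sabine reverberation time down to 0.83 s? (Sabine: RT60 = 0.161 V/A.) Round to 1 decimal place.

201.8 sabins

A₁ = Σ Sᵢαᵢ = 21.6*0.83 + 11.8*0.05 + 264.6*0.06 + 264.6*0.83 + 561.7*0.02 = 265.246 sabins.
For T = 0.83 s, need A₂ = 0.161·V/T = 0.161·2407.86/0.83 = 467.067 sabins.
ΔA = A₂ − A₁ = 467.067 − 265.246 = 201.8 sabins.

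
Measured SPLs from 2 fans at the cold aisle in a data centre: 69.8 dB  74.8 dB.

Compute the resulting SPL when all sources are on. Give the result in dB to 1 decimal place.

Sum in the linear (power) domain: Σ 10^(Lᵢ/10) = 10^(69.8/10) + 10^(74.8/10) = 3.975e+07.
Back to dB: 10·log₁₀ Σ = 76.0 dB.

76.0 dB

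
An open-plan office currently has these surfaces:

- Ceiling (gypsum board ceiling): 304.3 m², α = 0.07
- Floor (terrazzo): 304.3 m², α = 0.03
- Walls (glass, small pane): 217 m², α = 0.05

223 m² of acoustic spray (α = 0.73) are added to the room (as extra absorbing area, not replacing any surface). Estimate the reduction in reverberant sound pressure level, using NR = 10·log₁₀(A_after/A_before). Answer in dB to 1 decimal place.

6.9 dB

Summing Sᵢαᵢ: 21.301 + 9.129 + 10.850 → A_before = 41.280 sabins.
Treatment contributes 223·0.73 = 162.790 sabins.
New total A_after = 204.070 sabins.
Reduction = 10 log₁₀(A_after/A_before) = 10 log₁₀(4.9436) = 6.9 dB.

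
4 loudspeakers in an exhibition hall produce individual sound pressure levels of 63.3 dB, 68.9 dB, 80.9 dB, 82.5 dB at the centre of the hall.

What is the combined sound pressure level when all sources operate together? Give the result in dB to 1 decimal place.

84.9 dB

Sum in the linear (power) domain: Σ 10^(Lᵢ/10) = 10^(63.3/10) + 10^(68.9/10) + 10^(80.9/10) + 10^(82.5/10) = 3.108e+08.
Combined level = 10 log₁₀(3.108e+08) = 84.9 dB.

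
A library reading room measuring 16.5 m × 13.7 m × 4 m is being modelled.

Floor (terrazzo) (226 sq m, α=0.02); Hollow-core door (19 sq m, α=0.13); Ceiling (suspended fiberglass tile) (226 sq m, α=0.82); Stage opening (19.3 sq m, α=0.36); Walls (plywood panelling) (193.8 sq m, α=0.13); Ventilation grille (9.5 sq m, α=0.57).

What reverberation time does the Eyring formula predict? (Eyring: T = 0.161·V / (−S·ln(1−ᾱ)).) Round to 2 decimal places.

Total surface area S = 226 + 19 + 226 + 19.3 + 193.8 + 9.5 = 693.6 sq m.
Σ(Sᵢαᵢ) = 226×0.02 + 19×0.13 + 226×0.82 + 19.3×0.36 + 193.8×0.13 + 9.5×0.57 = 229.867.
ᾱ = 229.867 / 693.6 = 0.3314.
Eyring denominator: −S ln(1−ᾱ) = 279.222.
V = 16.5 × 13.7 × 4 = 904.2 m³.
T = 0.161·V/[−S·ln(1−ᾱ)] = 0.161·904.2/279.222 = 0.52 s.

0.52 s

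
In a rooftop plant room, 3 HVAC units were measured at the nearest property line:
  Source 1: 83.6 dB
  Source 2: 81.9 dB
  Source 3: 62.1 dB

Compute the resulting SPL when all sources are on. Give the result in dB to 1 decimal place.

85.9 dB

Sum in the linear (power) domain: Σ 10^(Lᵢ/10) = 10^(83.6/10) + 10^(81.9/10) + 10^(62.1/10) = 3.856e+08.
L_total = 10·log₁₀(3.856e+08) = 85.9 dB.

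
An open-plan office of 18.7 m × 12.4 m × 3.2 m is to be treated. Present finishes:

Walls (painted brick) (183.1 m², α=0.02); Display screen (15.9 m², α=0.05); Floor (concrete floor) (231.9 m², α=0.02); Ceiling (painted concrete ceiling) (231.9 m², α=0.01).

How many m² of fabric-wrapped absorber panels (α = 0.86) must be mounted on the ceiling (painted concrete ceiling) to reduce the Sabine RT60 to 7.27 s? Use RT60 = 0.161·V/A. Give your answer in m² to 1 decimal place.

5.9

Total absorption A₁ = 183.1*0.02 + 15.9*0.05 + 231.9*0.02 + 231.9*0.01
  = 3.662 + 0.795 + 4.638 + 2.319 = 11.414 m² sabins.
V = 742.016 m³. Target absorption A₂ = 0.161 × 742.016 / 7.27 = 16.433 sabins.
ΔA needed = 16.433 − 11.414 = 5.019 sabins.
Net gain per m²: Δα = 0.86 − 0.01 = 0.85.
Panel area = 5.019 / 0.85 = 5.9 m².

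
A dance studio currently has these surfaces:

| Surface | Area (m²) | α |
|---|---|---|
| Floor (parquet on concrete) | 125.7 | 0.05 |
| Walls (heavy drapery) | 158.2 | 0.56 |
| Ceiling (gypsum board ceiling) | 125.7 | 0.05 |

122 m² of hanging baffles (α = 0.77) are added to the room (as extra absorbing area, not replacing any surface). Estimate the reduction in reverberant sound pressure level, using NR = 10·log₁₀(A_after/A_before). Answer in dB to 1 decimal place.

2.9 dB

Summing Sᵢαᵢ: 6.285 + 88.592 + 6.285 → A_before = 101.162 sabins.
Treatment contributes 122·0.77 = 93.940 sabins.
New total A_after = 195.102 sabins.
Reduction = 10 log₁₀(A_after/A_before) = 10 log₁₀(1.9286) = 2.9 dB.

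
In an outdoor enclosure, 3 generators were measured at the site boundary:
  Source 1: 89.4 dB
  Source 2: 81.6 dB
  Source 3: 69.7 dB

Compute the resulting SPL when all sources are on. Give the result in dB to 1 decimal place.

Converting to relative power and adding: 10^(89.4/10) + 10^(81.6/10) + 10^(69.7/10) = 1.025e+09.
L_total = 10·log₁₀(1.025e+09) = 90.1 dB.

90.1 dB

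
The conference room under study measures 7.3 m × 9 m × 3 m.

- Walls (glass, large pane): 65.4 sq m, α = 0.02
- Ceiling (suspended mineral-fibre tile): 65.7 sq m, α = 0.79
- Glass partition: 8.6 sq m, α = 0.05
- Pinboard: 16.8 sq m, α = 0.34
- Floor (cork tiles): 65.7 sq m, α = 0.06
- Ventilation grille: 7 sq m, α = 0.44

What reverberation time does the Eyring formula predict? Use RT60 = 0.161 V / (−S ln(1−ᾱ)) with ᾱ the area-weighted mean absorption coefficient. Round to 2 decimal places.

Total surface area S = 65.4 + 65.7 + 8.6 + 16.8 + 65.7 + 7 = 229.2 sq m.
Absorption A = 65.4×0.02 + 65.7×0.79 + 8.6×0.05 + 16.8×0.34 + 65.7×0.06 + 7×0.44 = 66.375 sabins.
ᾱ = 66.375 / 229.2 = 0.2896.
Eyring denominator: −S ln(1−ᾱ) = 78.370.
V = 7.3 × 9 × 3 = 197.1 m³.
RT60 = 0.161 × 197.1 / 78.370 = 0.40 s.

0.40 s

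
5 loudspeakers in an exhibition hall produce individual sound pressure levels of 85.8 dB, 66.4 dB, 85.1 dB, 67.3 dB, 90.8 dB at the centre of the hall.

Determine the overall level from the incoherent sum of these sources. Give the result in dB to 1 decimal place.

92.8 dB

Converting to relative power and adding: 10^(85.8/10) + 10^(66.4/10) + 10^(85.1/10) + 10^(67.3/10) + 10^(90.8/10) = 1.916e+09.
Back to dB: 10·log₁₀ Σ = 92.8 dB.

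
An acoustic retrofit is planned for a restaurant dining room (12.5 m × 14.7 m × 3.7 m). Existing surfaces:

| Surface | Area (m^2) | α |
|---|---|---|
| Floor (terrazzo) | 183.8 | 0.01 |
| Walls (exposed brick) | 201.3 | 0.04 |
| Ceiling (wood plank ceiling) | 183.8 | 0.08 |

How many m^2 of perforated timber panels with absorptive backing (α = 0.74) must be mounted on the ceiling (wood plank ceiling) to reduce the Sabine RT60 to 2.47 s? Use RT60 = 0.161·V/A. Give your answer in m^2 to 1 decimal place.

29.9

Equivalent absorption area: A₁ = 183.8·0.01 + 201.3·0.04 + 183.8·0.08 = 24.594 m^2.
Required A₂ = 0.161·679.875/2.47 = 44.316 sabins.
Absorption to add: 44.316 − 24.594 = 19.722 sabins.
Net gain per m^2: Δα = 0.74 − 0.08 = 0.66.
Area = ΔA/Δα = 19.722/0.66 = 29.9 m^2.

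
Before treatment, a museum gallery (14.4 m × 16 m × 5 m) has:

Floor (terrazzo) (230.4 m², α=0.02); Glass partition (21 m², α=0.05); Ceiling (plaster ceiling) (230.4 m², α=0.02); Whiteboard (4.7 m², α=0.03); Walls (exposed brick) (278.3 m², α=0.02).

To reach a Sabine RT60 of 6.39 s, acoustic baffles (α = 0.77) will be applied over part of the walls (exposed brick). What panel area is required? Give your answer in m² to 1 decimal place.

A₁ = Σ Sᵢαᵢ = 230.4·0.02 + 21·0.05 + 230.4·0.02 + 4.7·0.03 + 278.3·0.02 = 15.973 sabins.
Required A₂ = 0.161·1152/6.39 = 29.025 sabins.
ΔA needed = 29.025 − 15.973 = 13.052 sabins.
Net gain per m²: Δα = 0.77 − 0.02 = 0.75.
Panel area = 13.052 / 0.75 = 17.4 m².

17.4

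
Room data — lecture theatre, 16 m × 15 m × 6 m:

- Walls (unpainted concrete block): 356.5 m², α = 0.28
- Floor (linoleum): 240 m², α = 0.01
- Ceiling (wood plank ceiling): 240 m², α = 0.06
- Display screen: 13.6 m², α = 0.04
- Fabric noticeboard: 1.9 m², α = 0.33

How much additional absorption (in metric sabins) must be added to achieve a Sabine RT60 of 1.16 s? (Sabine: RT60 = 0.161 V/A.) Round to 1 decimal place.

82.1 sabins

Total absorption A₁ = 356.5·0.28 + 240·0.01 + 240·0.06 + 13.6·0.04 + 1.9·0.33
  = 99.820 + 2.400 + 14.400 + 0.544 + 0.627 = 117.791 m² sabins.
For T = 1.16 s, need A₂ = 0.161·V/T = 0.161·1440/1.16 = 199.862 sabins.
Additional absorption ΔA = 199.862 − 117.791 = 82.1 sabins.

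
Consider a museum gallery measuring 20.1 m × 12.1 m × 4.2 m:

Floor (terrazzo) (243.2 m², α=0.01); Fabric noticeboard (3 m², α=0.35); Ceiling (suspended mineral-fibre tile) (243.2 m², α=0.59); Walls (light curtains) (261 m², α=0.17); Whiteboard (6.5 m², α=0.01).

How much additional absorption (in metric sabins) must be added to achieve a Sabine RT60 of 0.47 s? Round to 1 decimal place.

Summing Sᵢαᵢ: 2.432 + 1.050 + 143.488 + 44.370 + 0.065 → A₁ = 191.405 sabins.
For T = 0.47 s, need A₂ = 0.161·V/T = 0.161·1021.482/0.47 = 349.912 sabins.
ΔA = A₂ − A₁ = 349.912 − 191.405 = 158.5 sabins.

158.5 sabins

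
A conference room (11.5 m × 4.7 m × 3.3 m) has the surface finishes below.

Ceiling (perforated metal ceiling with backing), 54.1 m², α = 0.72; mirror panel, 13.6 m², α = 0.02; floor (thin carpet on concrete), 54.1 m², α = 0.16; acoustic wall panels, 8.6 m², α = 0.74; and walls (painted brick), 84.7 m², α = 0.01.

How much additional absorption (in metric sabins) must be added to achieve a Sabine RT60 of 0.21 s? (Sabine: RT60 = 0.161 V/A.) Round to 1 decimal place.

81.7 sabins

Summing Sᵢαᵢ: 38.952 + 0.272 + 8.656 + 6.364 + 0.847 → A₁ = 55.091 sabins.
Target A₂ = 0.161·178.365/0.21 = 136.747 sabins (V = 178.365 m³).
ΔA = A₂ − A₁ = 136.747 − 55.091 = 81.7 sabins.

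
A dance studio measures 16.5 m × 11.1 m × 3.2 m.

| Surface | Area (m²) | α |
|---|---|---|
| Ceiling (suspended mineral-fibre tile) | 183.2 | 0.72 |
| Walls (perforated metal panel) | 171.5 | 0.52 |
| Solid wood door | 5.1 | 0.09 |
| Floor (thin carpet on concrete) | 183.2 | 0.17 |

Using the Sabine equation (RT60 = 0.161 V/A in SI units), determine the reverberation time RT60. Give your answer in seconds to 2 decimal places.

Equivalent absorption area: A = 183.2×0.72 + 171.5×0.52 + 5.1×0.09 + 183.2×0.17 = 252.687 m².
Room volume: 586.08 m³.
T = 0.161 V/A = 0.161·586.08/252.687 = 0.37 s.

0.37 sec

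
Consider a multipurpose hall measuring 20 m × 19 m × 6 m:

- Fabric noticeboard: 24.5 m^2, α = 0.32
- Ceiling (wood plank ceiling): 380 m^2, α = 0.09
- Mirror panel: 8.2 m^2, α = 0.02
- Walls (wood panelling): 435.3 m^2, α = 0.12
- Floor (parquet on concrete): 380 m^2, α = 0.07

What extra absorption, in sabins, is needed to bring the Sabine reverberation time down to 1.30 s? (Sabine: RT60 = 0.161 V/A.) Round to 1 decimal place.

161.3 sabins

A₁ = Σ Sᵢαᵢ = 24.5*0.32 + 380*0.09 + 8.2*0.02 + 435.3*0.12 + 380*0.07 = 121.040 sabins.
For T = 1.30 s, need A₂ = 0.161·V/T = 0.161·2280/1.30 = 282.369 sabins.
Additional absorption ΔA = 282.369 − 121.040 = 161.3 sabins.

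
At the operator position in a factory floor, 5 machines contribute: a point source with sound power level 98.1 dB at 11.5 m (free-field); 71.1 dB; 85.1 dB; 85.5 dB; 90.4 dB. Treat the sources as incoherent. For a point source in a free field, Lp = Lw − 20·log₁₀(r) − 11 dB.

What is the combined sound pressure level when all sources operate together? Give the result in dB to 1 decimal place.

92.5 dB

Source at 11.5 m: Lp = 98.1 − 20·log₁₀(11.5) − 11 = 65.9 dB.
Σ 10^(Lᵢ/10) = 1.792e+09.
Back to dB: 10·log₁₀ Σ = 92.5 dB.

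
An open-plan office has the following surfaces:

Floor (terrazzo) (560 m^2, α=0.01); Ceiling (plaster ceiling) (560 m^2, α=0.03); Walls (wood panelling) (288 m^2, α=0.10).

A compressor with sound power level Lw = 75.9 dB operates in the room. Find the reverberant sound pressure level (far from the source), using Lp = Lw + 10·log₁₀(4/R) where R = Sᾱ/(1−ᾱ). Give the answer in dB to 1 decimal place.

64.7 dB

A = 51.200 sabins; S = 1408.0 m^2.
ᾱ = 0.0364, so room constant R = A/(1−ᾱ) = 53.134 m^2.
Lp = Lw + 10 log₁₀(4/R) = 75.9 -11.23 = 64.7 dB.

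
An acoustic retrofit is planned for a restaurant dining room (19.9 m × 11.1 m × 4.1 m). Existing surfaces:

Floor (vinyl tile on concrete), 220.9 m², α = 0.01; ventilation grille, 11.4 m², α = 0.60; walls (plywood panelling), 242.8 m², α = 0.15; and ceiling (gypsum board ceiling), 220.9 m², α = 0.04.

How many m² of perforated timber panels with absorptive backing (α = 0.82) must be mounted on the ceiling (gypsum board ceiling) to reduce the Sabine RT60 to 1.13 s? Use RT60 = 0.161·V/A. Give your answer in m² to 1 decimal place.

95.8

Summing Sᵢαᵢ: 2.209 + 6.840 + 36.420 + 8.836 → A₁ = 54.305 sabins.
V = 905.649 m³. Target absorption A₂ = 0.161 × 905.649 / 1.13 = 129.035 sabins.
ΔA needed = 129.035 − 54.305 = 74.730 sabins.
Net gain per m²: Δα = 0.82 − 0.04 = 0.78.
Area = ΔA/Δα = 74.730/0.78 = 95.8 m².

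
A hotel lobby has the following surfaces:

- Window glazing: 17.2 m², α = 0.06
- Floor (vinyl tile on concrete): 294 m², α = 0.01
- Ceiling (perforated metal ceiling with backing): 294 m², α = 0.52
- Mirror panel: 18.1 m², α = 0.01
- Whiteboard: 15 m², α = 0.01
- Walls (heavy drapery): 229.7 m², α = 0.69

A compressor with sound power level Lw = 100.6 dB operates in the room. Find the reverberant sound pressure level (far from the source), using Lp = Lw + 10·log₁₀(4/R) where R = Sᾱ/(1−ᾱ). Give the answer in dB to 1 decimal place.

A = 315.676 sabins; S = 868.0 m².
ᾱ = 0.3637, so room constant R = A/(1−ᾱ) = 496.112 m².
Lp = Lw + 10 log₁₀(4/R) = 100.6 -20.94 = 79.7 dB.

79.7 dB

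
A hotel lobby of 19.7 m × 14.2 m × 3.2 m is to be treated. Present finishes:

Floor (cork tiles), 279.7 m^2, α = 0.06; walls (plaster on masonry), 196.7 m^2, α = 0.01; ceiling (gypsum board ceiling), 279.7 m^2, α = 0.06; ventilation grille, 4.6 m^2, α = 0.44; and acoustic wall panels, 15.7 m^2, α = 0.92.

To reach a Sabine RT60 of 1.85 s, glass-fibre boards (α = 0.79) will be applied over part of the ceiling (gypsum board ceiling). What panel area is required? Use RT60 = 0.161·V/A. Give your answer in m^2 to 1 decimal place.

35.5

Equivalent absorption area: A₁ = 279.7·0.06 + 196.7·0.01 + 279.7·0.06 + 4.6·0.44 + 15.7·0.92 = 51.999 m^2.
Required A₂ = 0.161·895.168/1.85 = 77.904 sabins.
Absorption to add: 77.904 − 51.999 = 25.905 sabins.
Net gain per m^2: Δα = 0.79 − 0.06 = 0.73.
Panel area = 25.905 / 0.73 = 35.5 m^2.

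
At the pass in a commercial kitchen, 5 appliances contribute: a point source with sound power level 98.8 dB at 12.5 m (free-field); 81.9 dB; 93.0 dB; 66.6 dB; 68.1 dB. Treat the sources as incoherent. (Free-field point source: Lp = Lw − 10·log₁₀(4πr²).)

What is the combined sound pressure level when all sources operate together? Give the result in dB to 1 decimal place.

Source at 12.5 m: Lp = 98.8 − 10·log₁₀(4π·12.5²) = 98.8 − 10·log₁₀(1963.495) = 65.9 dB.
Sum in the linear (power) domain: Σ 10^(Lᵢ/10) = 10^(65.9/10) + 10^(81.9/10) + 10^(93.0/10) + 10^(66.6/10) + 10^(68.1/10) = 2.165e+09.
Back to dB: 10·log₁₀ Σ = 93.4 dB.

93.4 dB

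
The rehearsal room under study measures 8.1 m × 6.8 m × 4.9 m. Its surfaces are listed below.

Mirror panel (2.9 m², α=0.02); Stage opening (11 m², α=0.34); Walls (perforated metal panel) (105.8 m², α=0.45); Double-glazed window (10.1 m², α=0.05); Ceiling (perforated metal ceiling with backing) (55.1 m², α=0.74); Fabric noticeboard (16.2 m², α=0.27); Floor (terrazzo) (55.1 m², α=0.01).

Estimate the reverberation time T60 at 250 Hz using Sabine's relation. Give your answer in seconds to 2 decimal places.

0.45 s

Summing Sᵢαᵢ: 0.058 + 3.740 + 47.610 + 0.505 + 40.774 + 4.374 + 0.551 → A = 97.612 sabins.
Room volume: 269.892 m³.
T = 0.161 V/A = 0.161·269.892/97.612 = 0.45 s.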